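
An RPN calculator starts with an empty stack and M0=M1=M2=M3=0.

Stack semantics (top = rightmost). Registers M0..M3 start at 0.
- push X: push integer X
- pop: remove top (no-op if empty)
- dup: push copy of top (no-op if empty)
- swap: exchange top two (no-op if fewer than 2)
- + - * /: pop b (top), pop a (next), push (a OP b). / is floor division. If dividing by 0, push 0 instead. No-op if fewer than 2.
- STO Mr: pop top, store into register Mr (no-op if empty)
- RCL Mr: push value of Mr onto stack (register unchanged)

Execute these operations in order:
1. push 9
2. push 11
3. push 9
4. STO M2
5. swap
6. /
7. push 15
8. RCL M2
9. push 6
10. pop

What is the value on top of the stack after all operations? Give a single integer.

After op 1 (push 9): stack=[9] mem=[0,0,0,0]
After op 2 (push 11): stack=[9,11] mem=[0,0,0,0]
After op 3 (push 9): stack=[9,11,9] mem=[0,0,0,0]
After op 4 (STO M2): stack=[9,11] mem=[0,0,9,0]
After op 5 (swap): stack=[11,9] mem=[0,0,9,0]
After op 6 (/): stack=[1] mem=[0,0,9,0]
After op 7 (push 15): stack=[1,15] mem=[0,0,9,0]
After op 8 (RCL M2): stack=[1,15,9] mem=[0,0,9,0]
After op 9 (push 6): stack=[1,15,9,6] mem=[0,0,9,0]
After op 10 (pop): stack=[1,15,9] mem=[0,0,9,0]

Answer: 9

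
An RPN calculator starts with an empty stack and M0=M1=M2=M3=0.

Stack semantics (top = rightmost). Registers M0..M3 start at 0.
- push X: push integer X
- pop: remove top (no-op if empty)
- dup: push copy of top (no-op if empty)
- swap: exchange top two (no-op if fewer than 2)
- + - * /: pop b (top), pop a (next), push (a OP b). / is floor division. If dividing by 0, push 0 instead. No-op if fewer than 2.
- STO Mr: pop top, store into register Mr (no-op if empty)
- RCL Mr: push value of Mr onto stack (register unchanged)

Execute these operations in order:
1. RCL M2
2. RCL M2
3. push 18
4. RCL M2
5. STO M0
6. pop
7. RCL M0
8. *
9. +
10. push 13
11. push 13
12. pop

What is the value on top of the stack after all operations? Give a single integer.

Answer: 13

Derivation:
After op 1 (RCL M2): stack=[0] mem=[0,0,0,0]
After op 2 (RCL M2): stack=[0,0] mem=[0,0,0,0]
After op 3 (push 18): stack=[0,0,18] mem=[0,0,0,0]
After op 4 (RCL M2): stack=[0,0,18,0] mem=[0,0,0,0]
After op 5 (STO M0): stack=[0,0,18] mem=[0,0,0,0]
After op 6 (pop): stack=[0,0] mem=[0,0,0,0]
After op 7 (RCL M0): stack=[0,0,0] mem=[0,0,0,0]
After op 8 (*): stack=[0,0] mem=[0,0,0,0]
After op 9 (+): stack=[0] mem=[0,0,0,0]
After op 10 (push 13): stack=[0,13] mem=[0,0,0,0]
After op 11 (push 13): stack=[0,13,13] mem=[0,0,0,0]
After op 12 (pop): stack=[0,13] mem=[0,0,0,0]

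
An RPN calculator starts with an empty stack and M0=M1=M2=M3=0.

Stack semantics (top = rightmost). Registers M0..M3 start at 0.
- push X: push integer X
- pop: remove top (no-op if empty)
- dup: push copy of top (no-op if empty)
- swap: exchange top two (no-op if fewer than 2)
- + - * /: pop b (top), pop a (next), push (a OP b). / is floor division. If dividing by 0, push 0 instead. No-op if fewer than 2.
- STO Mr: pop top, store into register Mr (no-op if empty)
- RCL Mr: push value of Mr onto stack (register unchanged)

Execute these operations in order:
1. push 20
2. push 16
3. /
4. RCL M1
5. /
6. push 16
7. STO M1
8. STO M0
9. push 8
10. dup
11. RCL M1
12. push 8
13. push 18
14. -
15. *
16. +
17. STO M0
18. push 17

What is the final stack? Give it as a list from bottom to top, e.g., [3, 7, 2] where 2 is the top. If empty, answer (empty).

Answer: [8, 17]

Derivation:
After op 1 (push 20): stack=[20] mem=[0,0,0,0]
After op 2 (push 16): stack=[20,16] mem=[0,0,0,0]
After op 3 (/): stack=[1] mem=[0,0,0,0]
After op 4 (RCL M1): stack=[1,0] mem=[0,0,0,0]
After op 5 (/): stack=[0] mem=[0,0,0,0]
After op 6 (push 16): stack=[0,16] mem=[0,0,0,0]
After op 7 (STO M1): stack=[0] mem=[0,16,0,0]
After op 8 (STO M0): stack=[empty] mem=[0,16,0,0]
After op 9 (push 8): stack=[8] mem=[0,16,0,0]
After op 10 (dup): stack=[8,8] mem=[0,16,0,0]
After op 11 (RCL M1): stack=[8,8,16] mem=[0,16,0,0]
After op 12 (push 8): stack=[8,8,16,8] mem=[0,16,0,0]
After op 13 (push 18): stack=[8,8,16,8,18] mem=[0,16,0,0]
After op 14 (-): stack=[8,8,16,-10] mem=[0,16,0,0]
After op 15 (*): stack=[8,8,-160] mem=[0,16,0,0]
After op 16 (+): stack=[8,-152] mem=[0,16,0,0]
After op 17 (STO M0): stack=[8] mem=[-152,16,0,0]
After op 18 (push 17): stack=[8,17] mem=[-152,16,0,0]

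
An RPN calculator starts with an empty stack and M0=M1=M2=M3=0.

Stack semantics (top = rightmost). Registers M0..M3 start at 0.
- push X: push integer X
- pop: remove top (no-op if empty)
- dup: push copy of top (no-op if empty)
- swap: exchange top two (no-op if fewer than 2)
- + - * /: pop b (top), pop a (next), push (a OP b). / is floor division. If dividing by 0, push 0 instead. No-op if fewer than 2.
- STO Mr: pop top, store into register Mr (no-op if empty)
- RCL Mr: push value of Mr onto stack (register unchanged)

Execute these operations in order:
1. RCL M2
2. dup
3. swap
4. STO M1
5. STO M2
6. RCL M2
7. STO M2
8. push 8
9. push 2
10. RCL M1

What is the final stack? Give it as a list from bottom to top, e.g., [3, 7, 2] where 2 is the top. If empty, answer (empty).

Answer: [8, 2, 0]

Derivation:
After op 1 (RCL M2): stack=[0] mem=[0,0,0,0]
After op 2 (dup): stack=[0,0] mem=[0,0,0,0]
After op 3 (swap): stack=[0,0] mem=[0,0,0,0]
After op 4 (STO M1): stack=[0] mem=[0,0,0,0]
After op 5 (STO M2): stack=[empty] mem=[0,0,0,0]
After op 6 (RCL M2): stack=[0] mem=[0,0,0,0]
After op 7 (STO M2): stack=[empty] mem=[0,0,0,0]
After op 8 (push 8): stack=[8] mem=[0,0,0,0]
After op 9 (push 2): stack=[8,2] mem=[0,0,0,0]
After op 10 (RCL M1): stack=[8,2,0] mem=[0,0,0,0]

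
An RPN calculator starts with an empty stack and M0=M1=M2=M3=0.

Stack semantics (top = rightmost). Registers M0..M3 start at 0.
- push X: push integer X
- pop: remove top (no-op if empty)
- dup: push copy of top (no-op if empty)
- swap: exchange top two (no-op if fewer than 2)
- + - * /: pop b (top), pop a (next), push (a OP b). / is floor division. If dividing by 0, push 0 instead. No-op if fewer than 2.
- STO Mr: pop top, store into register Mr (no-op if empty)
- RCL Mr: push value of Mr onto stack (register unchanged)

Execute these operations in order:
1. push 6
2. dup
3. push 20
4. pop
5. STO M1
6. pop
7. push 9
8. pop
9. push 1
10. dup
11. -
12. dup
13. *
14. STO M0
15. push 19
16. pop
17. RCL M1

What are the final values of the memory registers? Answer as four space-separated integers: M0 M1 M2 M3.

Answer: 0 6 0 0

Derivation:
After op 1 (push 6): stack=[6] mem=[0,0,0,0]
After op 2 (dup): stack=[6,6] mem=[0,0,0,0]
After op 3 (push 20): stack=[6,6,20] mem=[0,0,0,0]
After op 4 (pop): stack=[6,6] mem=[0,0,0,0]
After op 5 (STO M1): stack=[6] mem=[0,6,0,0]
After op 6 (pop): stack=[empty] mem=[0,6,0,0]
After op 7 (push 9): stack=[9] mem=[0,6,0,0]
After op 8 (pop): stack=[empty] mem=[0,6,0,0]
After op 9 (push 1): stack=[1] mem=[0,6,0,0]
After op 10 (dup): stack=[1,1] mem=[0,6,0,0]
After op 11 (-): stack=[0] mem=[0,6,0,0]
After op 12 (dup): stack=[0,0] mem=[0,6,0,0]
After op 13 (*): stack=[0] mem=[0,6,0,0]
After op 14 (STO M0): stack=[empty] mem=[0,6,0,0]
After op 15 (push 19): stack=[19] mem=[0,6,0,0]
After op 16 (pop): stack=[empty] mem=[0,6,0,0]
After op 17 (RCL M1): stack=[6] mem=[0,6,0,0]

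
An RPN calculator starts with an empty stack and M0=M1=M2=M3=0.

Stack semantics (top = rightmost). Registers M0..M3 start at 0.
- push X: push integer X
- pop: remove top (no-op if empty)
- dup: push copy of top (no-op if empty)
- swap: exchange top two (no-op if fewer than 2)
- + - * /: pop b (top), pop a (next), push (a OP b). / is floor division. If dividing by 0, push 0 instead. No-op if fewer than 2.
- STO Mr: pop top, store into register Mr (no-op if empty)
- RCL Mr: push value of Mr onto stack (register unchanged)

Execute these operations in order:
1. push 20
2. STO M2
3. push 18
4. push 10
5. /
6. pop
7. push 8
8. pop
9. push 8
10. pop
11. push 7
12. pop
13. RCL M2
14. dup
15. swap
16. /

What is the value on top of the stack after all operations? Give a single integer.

Answer: 1

Derivation:
After op 1 (push 20): stack=[20] mem=[0,0,0,0]
After op 2 (STO M2): stack=[empty] mem=[0,0,20,0]
After op 3 (push 18): stack=[18] mem=[0,0,20,0]
After op 4 (push 10): stack=[18,10] mem=[0,0,20,0]
After op 5 (/): stack=[1] mem=[0,0,20,0]
After op 6 (pop): stack=[empty] mem=[0,0,20,0]
After op 7 (push 8): stack=[8] mem=[0,0,20,0]
After op 8 (pop): stack=[empty] mem=[0,0,20,0]
After op 9 (push 8): stack=[8] mem=[0,0,20,0]
After op 10 (pop): stack=[empty] mem=[0,0,20,0]
After op 11 (push 7): stack=[7] mem=[0,0,20,0]
After op 12 (pop): stack=[empty] mem=[0,0,20,0]
After op 13 (RCL M2): stack=[20] mem=[0,0,20,0]
After op 14 (dup): stack=[20,20] mem=[0,0,20,0]
After op 15 (swap): stack=[20,20] mem=[0,0,20,0]
After op 16 (/): stack=[1] mem=[0,0,20,0]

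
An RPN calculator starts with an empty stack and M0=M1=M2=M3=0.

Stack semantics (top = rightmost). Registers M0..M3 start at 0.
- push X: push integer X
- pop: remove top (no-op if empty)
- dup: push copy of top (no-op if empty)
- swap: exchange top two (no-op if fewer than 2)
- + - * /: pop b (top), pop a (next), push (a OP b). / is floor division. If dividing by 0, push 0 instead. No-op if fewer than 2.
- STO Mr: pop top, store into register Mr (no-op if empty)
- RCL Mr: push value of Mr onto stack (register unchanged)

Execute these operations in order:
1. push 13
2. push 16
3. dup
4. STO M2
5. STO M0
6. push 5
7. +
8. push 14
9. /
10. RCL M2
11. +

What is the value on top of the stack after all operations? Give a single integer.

Answer: 17

Derivation:
After op 1 (push 13): stack=[13] mem=[0,0,0,0]
After op 2 (push 16): stack=[13,16] mem=[0,0,0,0]
After op 3 (dup): stack=[13,16,16] mem=[0,0,0,0]
After op 4 (STO M2): stack=[13,16] mem=[0,0,16,0]
After op 5 (STO M0): stack=[13] mem=[16,0,16,0]
After op 6 (push 5): stack=[13,5] mem=[16,0,16,0]
After op 7 (+): stack=[18] mem=[16,0,16,0]
After op 8 (push 14): stack=[18,14] mem=[16,0,16,0]
After op 9 (/): stack=[1] mem=[16,0,16,0]
After op 10 (RCL M2): stack=[1,16] mem=[16,0,16,0]
After op 11 (+): stack=[17] mem=[16,0,16,0]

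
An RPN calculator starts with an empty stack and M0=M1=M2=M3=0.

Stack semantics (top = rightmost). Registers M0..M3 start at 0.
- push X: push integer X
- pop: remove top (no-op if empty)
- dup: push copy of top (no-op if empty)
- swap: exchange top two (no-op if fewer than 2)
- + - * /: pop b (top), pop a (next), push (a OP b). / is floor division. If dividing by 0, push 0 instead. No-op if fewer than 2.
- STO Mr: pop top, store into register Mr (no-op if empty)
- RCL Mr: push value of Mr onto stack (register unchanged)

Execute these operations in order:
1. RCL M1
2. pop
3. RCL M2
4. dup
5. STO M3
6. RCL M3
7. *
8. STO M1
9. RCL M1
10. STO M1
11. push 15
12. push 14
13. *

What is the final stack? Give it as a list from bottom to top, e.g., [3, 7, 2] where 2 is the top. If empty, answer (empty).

After op 1 (RCL M1): stack=[0] mem=[0,0,0,0]
After op 2 (pop): stack=[empty] mem=[0,0,0,0]
After op 3 (RCL M2): stack=[0] mem=[0,0,0,0]
After op 4 (dup): stack=[0,0] mem=[0,0,0,0]
After op 5 (STO M3): stack=[0] mem=[0,0,0,0]
After op 6 (RCL M3): stack=[0,0] mem=[0,0,0,0]
After op 7 (*): stack=[0] mem=[0,0,0,0]
After op 8 (STO M1): stack=[empty] mem=[0,0,0,0]
After op 9 (RCL M1): stack=[0] mem=[0,0,0,0]
After op 10 (STO M1): stack=[empty] mem=[0,0,0,0]
After op 11 (push 15): stack=[15] mem=[0,0,0,0]
After op 12 (push 14): stack=[15,14] mem=[0,0,0,0]
After op 13 (*): stack=[210] mem=[0,0,0,0]

Answer: [210]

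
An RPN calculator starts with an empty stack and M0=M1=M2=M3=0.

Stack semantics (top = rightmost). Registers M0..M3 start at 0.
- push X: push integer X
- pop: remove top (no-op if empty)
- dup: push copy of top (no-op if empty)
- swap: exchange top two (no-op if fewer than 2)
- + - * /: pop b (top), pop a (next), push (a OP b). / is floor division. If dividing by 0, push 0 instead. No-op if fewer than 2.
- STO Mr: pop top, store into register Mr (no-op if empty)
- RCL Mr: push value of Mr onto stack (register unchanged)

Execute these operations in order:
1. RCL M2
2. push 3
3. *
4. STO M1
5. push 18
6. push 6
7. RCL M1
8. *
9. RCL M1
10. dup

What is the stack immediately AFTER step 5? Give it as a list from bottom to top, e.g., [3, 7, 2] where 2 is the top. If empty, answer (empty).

After op 1 (RCL M2): stack=[0] mem=[0,0,0,0]
After op 2 (push 3): stack=[0,3] mem=[0,0,0,0]
After op 3 (*): stack=[0] mem=[0,0,0,0]
After op 4 (STO M1): stack=[empty] mem=[0,0,0,0]
After op 5 (push 18): stack=[18] mem=[0,0,0,0]

[18]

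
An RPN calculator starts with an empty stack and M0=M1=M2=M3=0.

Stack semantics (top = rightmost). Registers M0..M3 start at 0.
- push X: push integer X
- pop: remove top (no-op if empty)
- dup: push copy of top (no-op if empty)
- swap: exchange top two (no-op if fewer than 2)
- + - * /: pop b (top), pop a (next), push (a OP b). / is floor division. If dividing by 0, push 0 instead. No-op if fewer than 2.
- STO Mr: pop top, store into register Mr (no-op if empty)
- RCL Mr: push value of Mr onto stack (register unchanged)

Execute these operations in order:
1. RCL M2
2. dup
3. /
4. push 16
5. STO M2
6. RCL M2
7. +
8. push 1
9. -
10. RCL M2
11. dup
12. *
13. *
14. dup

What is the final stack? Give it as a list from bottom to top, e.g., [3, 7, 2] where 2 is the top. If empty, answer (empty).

After op 1 (RCL M2): stack=[0] mem=[0,0,0,0]
After op 2 (dup): stack=[0,0] mem=[0,0,0,0]
After op 3 (/): stack=[0] mem=[0,0,0,0]
After op 4 (push 16): stack=[0,16] mem=[0,0,0,0]
After op 5 (STO M2): stack=[0] mem=[0,0,16,0]
After op 6 (RCL M2): stack=[0,16] mem=[0,0,16,0]
After op 7 (+): stack=[16] mem=[0,0,16,0]
After op 8 (push 1): stack=[16,1] mem=[0,0,16,0]
After op 9 (-): stack=[15] mem=[0,0,16,0]
After op 10 (RCL M2): stack=[15,16] mem=[0,0,16,0]
After op 11 (dup): stack=[15,16,16] mem=[0,0,16,0]
After op 12 (*): stack=[15,256] mem=[0,0,16,0]
After op 13 (*): stack=[3840] mem=[0,0,16,0]
After op 14 (dup): stack=[3840,3840] mem=[0,0,16,0]

Answer: [3840, 3840]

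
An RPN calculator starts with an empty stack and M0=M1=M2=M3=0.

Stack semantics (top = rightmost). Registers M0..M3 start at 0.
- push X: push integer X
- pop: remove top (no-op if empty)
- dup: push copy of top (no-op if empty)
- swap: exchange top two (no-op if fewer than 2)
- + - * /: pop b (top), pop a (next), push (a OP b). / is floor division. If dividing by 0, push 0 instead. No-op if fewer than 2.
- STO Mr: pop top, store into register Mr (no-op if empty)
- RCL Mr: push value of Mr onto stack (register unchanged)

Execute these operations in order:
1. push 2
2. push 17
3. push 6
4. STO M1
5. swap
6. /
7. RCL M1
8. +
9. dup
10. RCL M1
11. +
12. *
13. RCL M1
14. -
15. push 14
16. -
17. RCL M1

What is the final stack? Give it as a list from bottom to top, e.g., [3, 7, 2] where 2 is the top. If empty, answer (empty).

Answer: [260, 6]

Derivation:
After op 1 (push 2): stack=[2] mem=[0,0,0,0]
After op 2 (push 17): stack=[2,17] mem=[0,0,0,0]
After op 3 (push 6): stack=[2,17,6] mem=[0,0,0,0]
After op 4 (STO M1): stack=[2,17] mem=[0,6,0,0]
After op 5 (swap): stack=[17,2] mem=[0,6,0,0]
After op 6 (/): stack=[8] mem=[0,6,0,0]
After op 7 (RCL M1): stack=[8,6] mem=[0,6,0,0]
After op 8 (+): stack=[14] mem=[0,6,0,0]
After op 9 (dup): stack=[14,14] mem=[0,6,0,0]
After op 10 (RCL M1): stack=[14,14,6] mem=[0,6,0,0]
After op 11 (+): stack=[14,20] mem=[0,6,0,0]
After op 12 (*): stack=[280] mem=[0,6,0,0]
After op 13 (RCL M1): stack=[280,6] mem=[0,6,0,0]
After op 14 (-): stack=[274] mem=[0,6,0,0]
After op 15 (push 14): stack=[274,14] mem=[0,6,0,0]
After op 16 (-): stack=[260] mem=[0,6,0,0]
After op 17 (RCL M1): stack=[260,6] mem=[0,6,0,0]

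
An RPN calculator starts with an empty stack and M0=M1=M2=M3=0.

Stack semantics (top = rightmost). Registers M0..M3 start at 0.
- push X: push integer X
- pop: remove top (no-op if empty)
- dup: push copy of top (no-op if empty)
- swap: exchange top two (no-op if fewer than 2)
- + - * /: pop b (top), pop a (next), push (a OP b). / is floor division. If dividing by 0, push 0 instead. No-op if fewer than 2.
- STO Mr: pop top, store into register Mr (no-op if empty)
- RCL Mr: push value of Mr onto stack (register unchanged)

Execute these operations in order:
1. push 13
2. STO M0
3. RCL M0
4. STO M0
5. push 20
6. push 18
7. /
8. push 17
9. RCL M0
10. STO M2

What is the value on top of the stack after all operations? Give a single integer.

After op 1 (push 13): stack=[13] mem=[0,0,0,0]
After op 2 (STO M0): stack=[empty] mem=[13,0,0,0]
After op 3 (RCL M0): stack=[13] mem=[13,0,0,0]
After op 4 (STO M0): stack=[empty] mem=[13,0,0,0]
After op 5 (push 20): stack=[20] mem=[13,0,0,0]
After op 6 (push 18): stack=[20,18] mem=[13,0,0,0]
After op 7 (/): stack=[1] mem=[13,0,0,0]
After op 8 (push 17): stack=[1,17] mem=[13,0,0,0]
After op 9 (RCL M0): stack=[1,17,13] mem=[13,0,0,0]
After op 10 (STO M2): stack=[1,17] mem=[13,0,13,0]

Answer: 17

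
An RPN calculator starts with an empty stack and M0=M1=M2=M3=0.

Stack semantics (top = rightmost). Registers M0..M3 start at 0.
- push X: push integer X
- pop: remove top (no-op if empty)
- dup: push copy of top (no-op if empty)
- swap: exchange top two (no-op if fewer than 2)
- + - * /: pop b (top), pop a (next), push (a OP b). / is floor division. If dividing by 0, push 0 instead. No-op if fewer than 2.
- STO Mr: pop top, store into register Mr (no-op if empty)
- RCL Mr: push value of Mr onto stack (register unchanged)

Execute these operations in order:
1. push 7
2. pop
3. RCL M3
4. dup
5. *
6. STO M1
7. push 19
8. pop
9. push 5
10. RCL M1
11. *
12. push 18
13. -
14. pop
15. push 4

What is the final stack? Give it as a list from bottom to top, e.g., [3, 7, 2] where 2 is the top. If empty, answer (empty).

After op 1 (push 7): stack=[7] mem=[0,0,0,0]
After op 2 (pop): stack=[empty] mem=[0,0,0,0]
After op 3 (RCL M3): stack=[0] mem=[0,0,0,0]
After op 4 (dup): stack=[0,0] mem=[0,0,0,0]
After op 5 (*): stack=[0] mem=[0,0,0,0]
After op 6 (STO M1): stack=[empty] mem=[0,0,0,0]
After op 7 (push 19): stack=[19] mem=[0,0,0,0]
After op 8 (pop): stack=[empty] mem=[0,0,0,0]
After op 9 (push 5): stack=[5] mem=[0,0,0,0]
After op 10 (RCL M1): stack=[5,0] mem=[0,0,0,0]
After op 11 (*): stack=[0] mem=[0,0,0,0]
After op 12 (push 18): stack=[0,18] mem=[0,0,0,0]
After op 13 (-): stack=[-18] mem=[0,0,0,0]
After op 14 (pop): stack=[empty] mem=[0,0,0,0]
After op 15 (push 4): stack=[4] mem=[0,0,0,0]

Answer: [4]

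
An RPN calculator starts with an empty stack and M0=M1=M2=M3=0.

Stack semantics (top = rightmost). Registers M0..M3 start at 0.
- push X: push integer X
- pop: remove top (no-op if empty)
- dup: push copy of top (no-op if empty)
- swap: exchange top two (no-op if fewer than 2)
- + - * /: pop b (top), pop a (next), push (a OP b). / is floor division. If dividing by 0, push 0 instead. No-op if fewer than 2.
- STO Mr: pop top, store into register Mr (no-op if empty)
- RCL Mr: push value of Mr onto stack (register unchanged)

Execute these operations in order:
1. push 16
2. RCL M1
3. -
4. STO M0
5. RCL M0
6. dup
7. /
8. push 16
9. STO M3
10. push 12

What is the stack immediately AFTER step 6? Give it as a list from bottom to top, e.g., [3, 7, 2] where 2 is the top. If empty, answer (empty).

After op 1 (push 16): stack=[16] mem=[0,0,0,0]
After op 2 (RCL M1): stack=[16,0] mem=[0,0,0,0]
After op 3 (-): stack=[16] mem=[0,0,0,0]
After op 4 (STO M0): stack=[empty] mem=[16,0,0,0]
After op 5 (RCL M0): stack=[16] mem=[16,0,0,0]
After op 6 (dup): stack=[16,16] mem=[16,0,0,0]

[16, 16]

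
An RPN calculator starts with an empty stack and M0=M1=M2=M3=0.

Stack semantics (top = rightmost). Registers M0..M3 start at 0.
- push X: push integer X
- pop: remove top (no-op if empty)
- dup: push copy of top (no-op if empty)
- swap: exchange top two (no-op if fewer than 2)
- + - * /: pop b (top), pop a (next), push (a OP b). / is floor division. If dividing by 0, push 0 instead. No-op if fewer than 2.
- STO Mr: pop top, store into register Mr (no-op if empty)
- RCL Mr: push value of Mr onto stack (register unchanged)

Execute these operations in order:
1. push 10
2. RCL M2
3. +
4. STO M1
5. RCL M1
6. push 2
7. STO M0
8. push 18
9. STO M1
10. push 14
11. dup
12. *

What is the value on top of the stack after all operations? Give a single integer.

Answer: 196

Derivation:
After op 1 (push 10): stack=[10] mem=[0,0,0,0]
After op 2 (RCL M2): stack=[10,0] mem=[0,0,0,0]
After op 3 (+): stack=[10] mem=[0,0,0,0]
After op 4 (STO M1): stack=[empty] mem=[0,10,0,0]
After op 5 (RCL M1): stack=[10] mem=[0,10,0,0]
After op 6 (push 2): stack=[10,2] mem=[0,10,0,0]
After op 7 (STO M0): stack=[10] mem=[2,10,0,0]
After op 8 (push 18): stack=[10,18] mem=[2,10,0,0]
After op 9 (STO M1): stack=[10] mem=[2,18,0,0]
After op 10 (push 14): stack=[10,14] mem=[2,18,0,0]
After op 11 (dup): stack=[10,14,14] mem=[2,18,0,0]
After op 12 (*): stack=[10,196] mem=[2,18,0,0]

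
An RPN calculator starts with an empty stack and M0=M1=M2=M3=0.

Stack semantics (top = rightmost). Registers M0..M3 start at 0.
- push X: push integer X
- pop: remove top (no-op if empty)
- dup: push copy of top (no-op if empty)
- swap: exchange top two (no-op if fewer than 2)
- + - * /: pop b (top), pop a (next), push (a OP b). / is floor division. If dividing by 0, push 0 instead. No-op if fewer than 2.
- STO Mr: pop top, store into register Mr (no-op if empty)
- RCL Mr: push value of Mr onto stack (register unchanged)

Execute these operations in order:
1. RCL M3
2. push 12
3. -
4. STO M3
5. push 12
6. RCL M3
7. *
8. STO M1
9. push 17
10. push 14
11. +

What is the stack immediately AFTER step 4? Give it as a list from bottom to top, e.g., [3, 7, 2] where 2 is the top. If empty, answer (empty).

After op 1 (RCL M3): stack=[0] mem=[0,0,0,0]
After op 2 (push 12): stack=[0,12] mem=[0,0,0,0]
After op 3 (-): stack=[-12] mem=[0,0,0,0]
After op 4 (STO M3): stack=[empty] mem=[0,0,0,-12]

(empty)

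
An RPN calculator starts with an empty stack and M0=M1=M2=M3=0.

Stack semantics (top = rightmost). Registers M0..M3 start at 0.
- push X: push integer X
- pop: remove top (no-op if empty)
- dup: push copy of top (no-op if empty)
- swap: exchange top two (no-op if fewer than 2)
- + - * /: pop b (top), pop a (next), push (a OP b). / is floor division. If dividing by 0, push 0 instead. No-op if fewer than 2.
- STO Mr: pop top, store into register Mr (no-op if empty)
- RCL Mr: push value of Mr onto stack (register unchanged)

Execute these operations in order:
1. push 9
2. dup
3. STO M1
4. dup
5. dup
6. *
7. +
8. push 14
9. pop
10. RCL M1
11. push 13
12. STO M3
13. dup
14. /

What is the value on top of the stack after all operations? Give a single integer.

After op 1 (push 9): stack=[9] mem=[0,0,0,0]
After op 2 (dup): stack=[9,9] mem=[0,0,0,0]
After op 3 (STO M1): stack=[9] mem=[0,9,0,0]
After op 4 (dup): stack=[9,9] mem=[0,9,0,0]
After op 5 (dup): stack=[9,9,9] mem=[0,9,0,0]
After op 6 (*): stack=[9,81] mem=[0,9,0,0]
After op 7 (+): stack=[90] mem=[0,9,0,0]
After op 8 (push 14): stack=[90,14] mem=[0,9,0,0]
After op 9 (pop): stack=[90] mem=[0,9,0,0]
After op 10 (RCL M1): stack=[90,9] mem=[0,9,0,0]
After op 11 (push 13): stack=[90,9,13] mem=[0,9,0,0]
After op 12 (STO M3): stack=[90,9] mem=[0,9,0,13]
After op 13 (dup): stack=[90,9,9] mem=[0,9,0,13]
After op 14 (/): stack=[90,1] mem=[0,9,0,13]

Answer: 1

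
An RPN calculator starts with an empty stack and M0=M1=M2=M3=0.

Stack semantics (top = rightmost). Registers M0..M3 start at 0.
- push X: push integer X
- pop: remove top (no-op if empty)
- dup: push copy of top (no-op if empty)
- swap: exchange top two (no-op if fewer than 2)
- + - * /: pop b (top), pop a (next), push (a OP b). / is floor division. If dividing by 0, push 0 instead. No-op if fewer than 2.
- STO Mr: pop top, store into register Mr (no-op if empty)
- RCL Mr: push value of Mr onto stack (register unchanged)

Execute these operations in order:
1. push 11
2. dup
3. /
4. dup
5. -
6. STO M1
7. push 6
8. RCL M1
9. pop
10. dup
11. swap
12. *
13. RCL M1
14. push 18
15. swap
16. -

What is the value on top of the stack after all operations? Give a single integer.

After op 1 (push 11): stack=[11] mem=[0,0,0,0]
After op 2 (dup): stack=[11,11] mem=[0,0,0,0]
After op 3 (/): stack=[1] mem=[0,0,0,0]
After op 4 (dup): stack=[1,1] mem=[0,0,0,0]
After op 5 (-): stack=[0] mem=[0,0,0,0]
After op 6 (STO M1): stack=[empty] mem=[0,0,0,0]
After op 7 (push 6): stack=[6] mem=[0,0,0,0]
After op 8 (RCL M1): stack=[6,0] mem=[0,0,0,0]
After op 9 (pop): stack=[6] mem=[0,0,0,0]
After op 10 (dup): stack=[6,6] mem=[0,0,0,0]
After op 11 (swap): stack=[6,6] mem=[0,0,0,0]
After op 12 (*): stack=[36] mem=[0,0,0,0]
After op 13 (RCL M1): stack=[36,0] mem=[0,0,0,0]
After op 14 (push 18): stack=[36,0,18] mem=[0,0,0,0]
After op 15 (swap): stack=[36,18,0] mem=[0,0,0,0]
After op 16 (-): stack=[36,18] mem=[0,0,0,0]

Answer: 18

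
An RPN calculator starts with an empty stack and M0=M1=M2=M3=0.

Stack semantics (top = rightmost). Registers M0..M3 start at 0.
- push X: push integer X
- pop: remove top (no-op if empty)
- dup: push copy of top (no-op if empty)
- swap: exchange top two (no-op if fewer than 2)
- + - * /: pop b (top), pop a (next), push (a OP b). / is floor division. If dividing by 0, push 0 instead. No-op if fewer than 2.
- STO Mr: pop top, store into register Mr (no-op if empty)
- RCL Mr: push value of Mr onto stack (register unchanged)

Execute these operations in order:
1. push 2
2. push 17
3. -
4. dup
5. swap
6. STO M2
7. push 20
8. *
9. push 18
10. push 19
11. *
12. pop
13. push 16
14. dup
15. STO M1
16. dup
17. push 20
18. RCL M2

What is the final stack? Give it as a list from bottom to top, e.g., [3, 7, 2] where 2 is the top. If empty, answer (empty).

After op 1 (push 2): stack=[2] mem=[0,0,0,0]
After op 2 (push 17): stack=[2,17] mem=[0,0,0,0]
After op 3 (-): stack=[-15] mem=[0,0,0,0]
After op 4 (dup): stack=[-15,-15] mem=[0,0,0,0]
After op 5 (swap): stack=[-15,-15] mem=[0,0,0,0]
After op 6 (STO M2): stack=[-15] mem=[0,0,-15,0]
After op 7 (push 20): stack=[-15,20] mem=[0,0,-15,0]
After op 8 (*): stack=[-300] mem=[0,0,-15,0]
After op 9 (push 18): stack=[-300,18] mem=[0,0,-15,0]
After op 10 (push 19): stack=[-300,18,19] mem=[0,0,-15,0]
After op 11 (*): stack=[-300,342] mem=[0,0,-15,0]
After op 12 (pop): stack=[-300] mem=[0,0,-15,0]
After op 13 (push 16): stack=[-300,16] mem=[0,0,-15,0]
After op 14 (dup): stack=[-300,16,16] mem=[0,0,-15,0]
After op 15 (STO M1): stack=[-300,16] mem=[0,16,-15,0]
After op 16 (dup): stack=[-300,16,16] mem=[0,16,-15,0]
After op 17 (push 20): stack=[-300,16,16,20] mem=[0,16,-15,0]
After op 18 (RCL M2): stack=[-300,16,16,20,-15] mem=[0,16,-15,0]

Answer: [-300, 16, 16, 20, -15]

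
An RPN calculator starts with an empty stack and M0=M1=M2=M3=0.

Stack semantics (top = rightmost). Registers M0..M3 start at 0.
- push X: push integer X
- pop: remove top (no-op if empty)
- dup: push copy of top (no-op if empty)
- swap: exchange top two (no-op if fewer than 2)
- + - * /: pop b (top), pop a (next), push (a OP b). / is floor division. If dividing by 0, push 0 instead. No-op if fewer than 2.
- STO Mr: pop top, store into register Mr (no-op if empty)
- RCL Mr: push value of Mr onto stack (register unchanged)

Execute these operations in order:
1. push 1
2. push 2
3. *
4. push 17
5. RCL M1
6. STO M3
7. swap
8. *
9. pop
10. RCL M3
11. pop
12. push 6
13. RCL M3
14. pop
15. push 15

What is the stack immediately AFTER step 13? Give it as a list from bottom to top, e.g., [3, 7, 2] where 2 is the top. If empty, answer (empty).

After op 1 (push 1): stack=[1] mem=[0,0,0,0]
After op 2 (push 2): stack=[1,2] mem=[0,0,0,0]
After op 3 (*): stack=[2] mem=[0,0,0,0]
After op 4 (push 17): stack=[2,17] mem=[0,0,0,0]
After op 5 (RCL M1): stack=[2,17,0] mem=[0,0,0,0]
After op 6 (STO M3): stack=[2,17] mem=[0,0,0,0]
After op 7 (swap): stack=[17,2] mem=[0,0,0,0]
After op 8 (*): stack=[34] mem=[0,0,0,0]
After op 9 (pop): stack=[empty] mem=[0,0,0,0]
After op 10 (RCL M3): stack=[0] mem=[0,0,0,0]
After op 11 (pop): stack=[empty] mem=[0,0,0,0]
After op 12 (push 6): stack=[6] mem=[0,0,0,0]
After op 13 (RCL M3): stack=[6,0] mem=[0,0,0,0]

[6, 0]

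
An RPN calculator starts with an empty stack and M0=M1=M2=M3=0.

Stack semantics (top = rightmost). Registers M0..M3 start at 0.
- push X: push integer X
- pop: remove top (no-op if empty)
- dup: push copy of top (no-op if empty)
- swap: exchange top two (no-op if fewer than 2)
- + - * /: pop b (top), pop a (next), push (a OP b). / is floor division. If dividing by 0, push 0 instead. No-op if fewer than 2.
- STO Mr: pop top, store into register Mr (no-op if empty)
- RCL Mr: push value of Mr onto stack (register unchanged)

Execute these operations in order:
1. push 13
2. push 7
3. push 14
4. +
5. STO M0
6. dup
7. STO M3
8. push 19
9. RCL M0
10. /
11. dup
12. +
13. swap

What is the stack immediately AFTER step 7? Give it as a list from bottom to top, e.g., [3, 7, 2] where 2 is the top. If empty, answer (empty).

After op 1 (push 13): stack=[13] mem=[0,0,0,0]
After op 2 (push 7): stack=[13,7] mem=[0,0,0,0]
After op 3 (push 14): stack=[13,7,14] mem=[0,0,0,0]
After op 4 (+): stack=[13,21] mem=[0,0,0,0]
After op 5 (STO M0): stack=[13] mem=[21,0,0,0]
After op 6 (dup): stack=[13,13] mem=[21,0,0,0]
After op 7 (STO M3): stack=[13] mem=[21,0,0,13]

[13]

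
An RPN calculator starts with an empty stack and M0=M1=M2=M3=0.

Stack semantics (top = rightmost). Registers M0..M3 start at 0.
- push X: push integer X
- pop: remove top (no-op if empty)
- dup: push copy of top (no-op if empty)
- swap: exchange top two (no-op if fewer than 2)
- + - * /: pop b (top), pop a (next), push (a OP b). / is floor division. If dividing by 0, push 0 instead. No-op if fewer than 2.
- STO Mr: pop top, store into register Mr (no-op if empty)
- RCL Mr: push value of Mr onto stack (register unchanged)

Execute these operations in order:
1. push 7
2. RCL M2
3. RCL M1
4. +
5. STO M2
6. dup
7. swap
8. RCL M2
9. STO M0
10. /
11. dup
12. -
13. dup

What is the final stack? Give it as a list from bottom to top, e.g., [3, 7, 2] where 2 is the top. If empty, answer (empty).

After op 1 (push 7): stack=[7] mem=[0,0,0,0]
After op 2 (RCL M2): stack=[7,0] mem=[0,0,0,0]
After op 3 (RCL M1): stack=[7,0,0] mem=[0,0,0,0]
After op 4 (+): stack=[7,0] mem=[0,0,0,0]
After op 5 (STO M2): stack=[7] mem=[0,0,0,0]
After op 6 (dup): stack=[7,7] mem=[0,0,0,0]
After op 7 (swap): stack=[7,7] mem=[0,0,0,0]
After op 8 (RCL M2): stack=[7,7,0] mem=[0,0,0,0]
After op 9 (STO M0): stack=[7,7] mem=[0,0,0,0]
After op 10 (/): stack=[1] mem=[0,0,0,0]
After op 11 (dup): stack=[1,1] mem=[0,0,0,0]
After op 12 (-): stack=[0] mem=[0,0,0,0]
After op 13 (dup): stack=[0,0] mem=[0,0,0,0]

Answer: [0, 0]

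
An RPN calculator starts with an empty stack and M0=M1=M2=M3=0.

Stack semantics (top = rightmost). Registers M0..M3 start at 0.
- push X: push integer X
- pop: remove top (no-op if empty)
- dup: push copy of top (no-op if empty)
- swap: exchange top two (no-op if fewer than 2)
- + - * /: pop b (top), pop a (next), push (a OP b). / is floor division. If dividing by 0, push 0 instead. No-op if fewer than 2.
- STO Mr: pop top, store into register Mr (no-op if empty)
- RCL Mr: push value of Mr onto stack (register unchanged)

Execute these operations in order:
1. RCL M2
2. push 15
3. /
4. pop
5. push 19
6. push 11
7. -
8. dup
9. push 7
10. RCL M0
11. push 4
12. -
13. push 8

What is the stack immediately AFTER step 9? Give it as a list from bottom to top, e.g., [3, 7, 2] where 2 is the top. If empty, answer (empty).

After op 1 (RCL M2): stack=[0] mem=[0,0,0,0]
After op 2 (push 15): stack=[0,15] mem=[0,0,0,0]
After op 3 (/): stack=[0] mem=[0,0,0,0]
After op 4 (pop): stack=[empty] mem=[0,0,0,0]
After op 5 (push 19): stack=[19] mem=[0,0,0,0]
After op 6 (push 11): stack=[19,11] mem=[0,0,0,0]
After op 7 (-): stack=[8] mem=[0,0,0,0]
After op 8 (dup): stack=[8,8] mem=[0,0,0,0]
After op 9 (push 7): stack=[8,8,7] mem=[0,0,0,0]

[8, 8, 7]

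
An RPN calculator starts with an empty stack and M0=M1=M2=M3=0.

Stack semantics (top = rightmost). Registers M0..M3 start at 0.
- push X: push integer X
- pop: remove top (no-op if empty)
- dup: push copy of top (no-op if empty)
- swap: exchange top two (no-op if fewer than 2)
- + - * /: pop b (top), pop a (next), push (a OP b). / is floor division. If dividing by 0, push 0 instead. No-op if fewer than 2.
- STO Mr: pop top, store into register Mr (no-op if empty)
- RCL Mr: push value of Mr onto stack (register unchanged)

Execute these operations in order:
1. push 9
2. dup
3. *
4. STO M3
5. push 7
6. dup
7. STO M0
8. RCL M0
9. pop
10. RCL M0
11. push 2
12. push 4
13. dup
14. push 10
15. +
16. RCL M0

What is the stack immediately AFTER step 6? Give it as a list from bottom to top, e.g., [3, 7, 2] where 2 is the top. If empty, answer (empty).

After op 1 (push 9): stack=[9] mem=[0,0,0,0]
After op 2 (dup): stack=[9,9] mem=[0,0,0,0]
After op 3 (*): stack=[81] mem=[0,0,0,0]
After op 4 (STO M3): stack=[empty] mem=[0,0,0,81]
After op 5 (push 7): stack=[7] mem=[0,0,0,81]
After op 6 (dup): stack=[7,7] mem=[0,0,0,81]

[7, 7]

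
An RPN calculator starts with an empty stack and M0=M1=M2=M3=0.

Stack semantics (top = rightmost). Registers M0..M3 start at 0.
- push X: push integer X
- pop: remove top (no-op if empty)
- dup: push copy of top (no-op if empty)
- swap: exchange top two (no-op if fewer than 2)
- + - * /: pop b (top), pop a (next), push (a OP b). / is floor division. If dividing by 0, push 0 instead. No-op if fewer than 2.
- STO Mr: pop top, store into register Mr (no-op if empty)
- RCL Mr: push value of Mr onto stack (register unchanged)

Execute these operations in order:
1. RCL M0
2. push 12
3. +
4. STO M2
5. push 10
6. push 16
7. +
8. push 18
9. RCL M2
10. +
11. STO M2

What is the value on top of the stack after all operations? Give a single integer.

Answer: 26

Derivation:
After op 1 (RCL M0): stack=[0] mem=[0,0,0,0]
After op 2 (push 12): stack=[0,12] mem=[0,0,0,0]
After op 3 (+): stack=[12] mem=[0,0,0,0]
After op 4 (STO M2): stack=[empty] mem=[0,0,12,0]
After op 5 (push 10): stack=[10] mem=[0,0,12,0]
After op 6 (push 16): stack=[10,16] mem=[0,0,12,0]
After op 7 (+): stack=[26] mem=[0,0,12,0]
After op 8 (push 18): stack=[26,18] mem=[0,0,12,0]
After op 9 (RCL M2): stack=[26,18,12] mem=[0,0,12,0]
After op 10 (+): stack=[26,30] mem=[0,0,12,0]
After op 11 (STO M2): stack=[26] mem=[0,0,30,0]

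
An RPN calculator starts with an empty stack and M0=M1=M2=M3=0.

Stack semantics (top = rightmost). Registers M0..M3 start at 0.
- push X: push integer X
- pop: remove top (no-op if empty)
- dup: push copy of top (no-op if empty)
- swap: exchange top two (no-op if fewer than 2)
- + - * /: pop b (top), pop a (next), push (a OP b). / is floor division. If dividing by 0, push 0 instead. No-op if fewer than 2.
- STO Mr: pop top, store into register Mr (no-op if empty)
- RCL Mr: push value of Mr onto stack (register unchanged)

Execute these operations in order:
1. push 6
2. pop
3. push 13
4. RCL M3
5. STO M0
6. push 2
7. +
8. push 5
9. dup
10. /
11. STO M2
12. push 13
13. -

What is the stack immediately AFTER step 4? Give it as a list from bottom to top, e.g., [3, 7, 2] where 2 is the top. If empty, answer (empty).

After op 1 (push 6): stack=[6] mem=[0,0,0,0]
After op 2 (pop): stack=[empty] mem=[0,0,0,0]
After op 3 (push 13): stack=[13] mem=[0,0,0,0]
After op 4 (RCL M3): stack=[13,0] mem=[0,0,0,0]

[13, 0]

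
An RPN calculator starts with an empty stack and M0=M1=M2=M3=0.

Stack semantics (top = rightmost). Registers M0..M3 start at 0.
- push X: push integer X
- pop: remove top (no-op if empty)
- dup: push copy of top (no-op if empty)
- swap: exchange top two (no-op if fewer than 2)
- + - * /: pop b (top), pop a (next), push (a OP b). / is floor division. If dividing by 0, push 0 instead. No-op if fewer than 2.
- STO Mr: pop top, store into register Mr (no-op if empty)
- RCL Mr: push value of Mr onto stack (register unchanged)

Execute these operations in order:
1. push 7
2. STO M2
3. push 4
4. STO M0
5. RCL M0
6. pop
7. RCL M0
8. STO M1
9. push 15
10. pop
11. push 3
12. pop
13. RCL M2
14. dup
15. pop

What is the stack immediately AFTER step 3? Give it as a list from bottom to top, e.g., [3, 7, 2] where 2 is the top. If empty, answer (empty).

After op 1 (push 7): stack=[7] mem=[0,0,0,0]
After op 2 (STO M2): stack=[empty] mem=[0,0,7,0]
After op 3 (push 4): stack=[4] mem=[0,0,7,0]

[4]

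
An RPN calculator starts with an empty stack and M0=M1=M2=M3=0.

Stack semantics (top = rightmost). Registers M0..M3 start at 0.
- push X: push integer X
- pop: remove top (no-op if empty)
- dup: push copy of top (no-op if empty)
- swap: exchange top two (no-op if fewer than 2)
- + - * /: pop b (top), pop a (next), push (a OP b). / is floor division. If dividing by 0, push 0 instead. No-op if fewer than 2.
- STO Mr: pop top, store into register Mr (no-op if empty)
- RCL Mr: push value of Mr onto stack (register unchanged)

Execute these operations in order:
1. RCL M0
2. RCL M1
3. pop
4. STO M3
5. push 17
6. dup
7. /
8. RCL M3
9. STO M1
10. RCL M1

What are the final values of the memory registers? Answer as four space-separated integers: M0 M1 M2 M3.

After op 1 (RCL M0): stack=[0] mem=[0,0,0,0]
After op 2 (RCL M1): stack=[0,0] mem=[0,0,0,0]
After op 3 (pop): stack=[0] mem=[0,0,0,0]
After op 4 (STO M3): stack=[empty] mem=[0,0,0,0]
After op 5 (push 17): stack=[17] mem=[0,0,0,0]
After op 6 (dup): stack=[17,17] mem=[0,0,0,0]
After op 7 (/): stack=[1] mem=[0,0,0,0]
After op 8 (RCL M3): stack=[1,0] mem=[0,0,0,0]
After op 9 (STO M1): stack=[1] mem=[0,0,0,0]
After op 10 (RCL M1): stack=[1,0] mem=[0,0,0,0]

Answer: 0 0 0 0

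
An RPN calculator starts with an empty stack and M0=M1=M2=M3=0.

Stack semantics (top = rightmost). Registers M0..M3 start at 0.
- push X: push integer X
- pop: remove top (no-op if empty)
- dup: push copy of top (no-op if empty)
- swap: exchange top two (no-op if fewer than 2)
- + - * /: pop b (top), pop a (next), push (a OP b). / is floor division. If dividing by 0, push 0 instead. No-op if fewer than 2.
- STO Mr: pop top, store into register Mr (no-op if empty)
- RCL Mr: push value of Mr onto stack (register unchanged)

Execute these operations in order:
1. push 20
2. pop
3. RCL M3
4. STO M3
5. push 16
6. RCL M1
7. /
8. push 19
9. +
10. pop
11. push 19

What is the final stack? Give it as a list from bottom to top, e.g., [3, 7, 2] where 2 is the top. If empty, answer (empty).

Answer: [19]

Derivation:
After op 1 (push 20): stack=[20] mem=[0,0,0,0]
After op 2 (pop): stack=[empty] mem=[0,0,0,0]
After op 3 (RCL M3): stack=[0] mem=[0,0,0,0]
After op 4 (STO M3): stack=[empty] mem=[0,0,0,0]
After op 5 (push 16): stack=[16] mem=[0,0,0,0]
After op 6 (RCL M1): stack=[16,0] mem=[0,0,0,0]
After op 7 (/): stack=[0] mem=[0,0,0,0]
After op 8 (push 19): stack=[0,19] mem=[0,0,0,0]
After op 9 (+): stack=[19] mem=[0,0,0,0]
After op 10 (pop): stack=[empty] mem=[0,0,0,0]
After op 11 (push 19): stack=[19] mem=[0,0,0,0]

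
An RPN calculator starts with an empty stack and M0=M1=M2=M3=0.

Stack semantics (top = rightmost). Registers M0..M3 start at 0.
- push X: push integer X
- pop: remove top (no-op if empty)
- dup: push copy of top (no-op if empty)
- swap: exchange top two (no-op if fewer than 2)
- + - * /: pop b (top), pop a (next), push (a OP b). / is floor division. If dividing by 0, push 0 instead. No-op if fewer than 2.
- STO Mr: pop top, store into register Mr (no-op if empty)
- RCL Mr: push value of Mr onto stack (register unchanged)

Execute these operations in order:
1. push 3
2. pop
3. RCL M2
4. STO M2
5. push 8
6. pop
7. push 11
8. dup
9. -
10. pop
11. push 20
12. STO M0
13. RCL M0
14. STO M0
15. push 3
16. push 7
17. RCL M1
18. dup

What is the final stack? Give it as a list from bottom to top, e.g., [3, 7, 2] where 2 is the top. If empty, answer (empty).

Answer: [3, 7, 0, 0]

Derivation:
After op 1 (push 3): stack=[3] mem=[0,0,0,0]
After op 2 (pop): stack=[empty] mem=[0,0,0,0]
After op 3 (RCL M2): stack=[0] mem=[0,0,0,0]
After op 4 (STO M2): stack=[empty] mem=[0,0,0,0]
After op 5 (push 8): stack=[8] mem=[0,0,0,0]
After op 6 (pop): stack=[empty] mem=[0,0,0,0]
After op 7 (push 11): stack=[11] mem=[0,0,0,0]
After op 8 (dup): stack=[11,11] mem=[0,0,0,0]
After op 9 (-): stack=[0] mem=[0,0,0,0]
After op 10 (pop): stack=[empty] mem=[0,0,0,0]
After op 11 (push 20): stack=[20] mem=[0,0,0,0]
After op 12 (STO M0): stack=[empty] mem=[20,0,0,0]
After op 13 (RCL M0): stack=[20] mem=[20,0,0,0]
After op 14 (STO M0): stack=[empty] mem=[20,0,0,0]
After op 15 (push 3): stack=[3] mem=[20,0,0,0]
After op 16 (push 7): stack=[3,7] mem=[20,0,0,0]
After op 17 (RCL M1): stack=[3,7,0] mem=[20,0,0,0]
After op 18 (dup): stack=[3,7,0,0] mem=[20,0,0,0]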